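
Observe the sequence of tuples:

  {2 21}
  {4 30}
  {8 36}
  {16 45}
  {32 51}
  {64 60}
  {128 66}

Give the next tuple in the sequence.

First part goes 2, 4, 8, 16, 32, 64, 128 → 256 (×2 each step).
Second part: alternating steps +9, +6, +9, +6, …; 21, 30, 36, 45, 51, 60, 66 → 75.
Combining the parts gives {256 75}.

{256 75}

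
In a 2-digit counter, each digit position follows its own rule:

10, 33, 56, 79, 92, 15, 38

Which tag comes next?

51

First digit: 1, 3, 5, 7, 9, 1, 3 → 5 (+2 each step, mod 10).
Second digit — +3 each step, mod 10: 0, 3, 6, 9, 2, 5, 8 → 1.
Putting it together: 51.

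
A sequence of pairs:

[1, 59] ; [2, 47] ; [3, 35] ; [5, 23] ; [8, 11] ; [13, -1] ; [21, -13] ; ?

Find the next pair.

First value: 1, 2, 3, 5, 8, 13, 21 → 34 (each term is the sum of the two before it).
Second value — −12 each step: 59, 47, 35, 23, 11, -1, -13 → -25.
Combining the parts gives [34, -25].

[34, -25]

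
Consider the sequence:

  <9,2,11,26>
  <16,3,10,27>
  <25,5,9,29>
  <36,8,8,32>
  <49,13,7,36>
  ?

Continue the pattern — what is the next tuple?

First entry: 9, 16, 25, 36, 49 → 64 (perfect squares: 3², 4², 5², …).
Second entry: 2, 3, 5, 8, 13 → 21 (each term is the sum of the two before it).
Third entry: −1 each step; 11, 10, 9, 8, 7 → 6.
Fourth entry: differences are 1, 2, 3, … (increasing by 1 each time), so 26, 27, 29, 32, 36 → 41.
Combining the parts gives <64,21,6,41>.

<64,21,6,41>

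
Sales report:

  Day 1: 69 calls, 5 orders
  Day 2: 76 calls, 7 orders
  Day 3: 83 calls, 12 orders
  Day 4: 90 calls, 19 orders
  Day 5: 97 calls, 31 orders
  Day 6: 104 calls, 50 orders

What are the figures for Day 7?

Calls: +7 each step; 69, 76, 83, 90, 97, 104 → 111.
Orders goes 5, 7, 12, 19, 31, 50 → 81 (each term is the sum of the two before it).
Combining the parts gives 111 calls, 81 orders.

111 calls, 81 orders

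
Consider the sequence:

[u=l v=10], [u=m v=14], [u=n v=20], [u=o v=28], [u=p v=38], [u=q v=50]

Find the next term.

[u=r v=64]

U: l, m, n, o, p, q → r (letters move forward 1 place in the alphabet).
V: differences are 4, 6, 8, … (increasing by 2 each time), so 10, 14, 20, 28, 38, 50 → 64.
So the next term is [u=r v=64].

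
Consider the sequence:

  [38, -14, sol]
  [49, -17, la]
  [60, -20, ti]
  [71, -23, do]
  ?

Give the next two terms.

First part goes 38, 49, 60, 71 → 82 → 93 (+11 each step).
Second part: -14, -17, -20, -23 → -26 → -29 (−3 each step).
Note — runs through the solfège scale do→ti: sol, la, ti, do → re → mi.
Putting the parts together: [82, -26, re] and then [93, -29, mi].

[82, -26, re], [93, -29, mi]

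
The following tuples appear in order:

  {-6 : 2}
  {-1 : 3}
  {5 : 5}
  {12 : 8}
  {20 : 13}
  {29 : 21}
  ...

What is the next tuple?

{39 : 34}

For the first part, differences are 5, 6, 7, … (increasing by 1 each time): -6, -1, 5, 12, 20, 29 → 39.
For the second part, each term is the sum of the two before it: 2, 3, 5, 8, 13, 21 → 34.
So the next tuple is {39 : 34}.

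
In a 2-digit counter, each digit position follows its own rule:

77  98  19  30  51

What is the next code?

72

First digit: 7, 9, 1, 3, 5 → 7 (+2 each step, mod 10).
Second digit — +1 each step, mod 10: 7, 8, 9, 0, 1 → 2.
Putting it together: 72.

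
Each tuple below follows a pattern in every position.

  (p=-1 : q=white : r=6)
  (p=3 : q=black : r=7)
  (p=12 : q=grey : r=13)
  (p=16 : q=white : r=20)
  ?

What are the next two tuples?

For the p, alternating steps +4, +9, +4, +9, …: -1, 3, 12, 16 → 25 → 29.
Q: white, black, grey, white → black → grey (repeats white → black → grey).
R: each term is the sum of the two before it, so 6, 7, 13, 20 → 33 → 53.
So the next two tuples are (p=25 : q=black : r=33) and (p=29 : q=grey : r=53).

(p=25 : q=black : r=33), (p=29 : q=grey : r=53)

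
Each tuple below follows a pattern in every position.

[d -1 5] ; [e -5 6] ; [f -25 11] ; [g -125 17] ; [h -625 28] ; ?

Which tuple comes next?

[i -3125 45]

Letter — letters move forward 1 place in the alphabet: d, e, f, g, h → i.
Second slot: ×5 each step; -1, -5, -25, -125, -625 → -3125.
Third slot: each term is the sum of the two before it, so 5, 6, 11, 17, 28 → 45.
So the next tuple is [i -3125 45].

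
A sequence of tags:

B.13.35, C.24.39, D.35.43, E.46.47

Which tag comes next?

For the letter, letters move forward 1 place in the alphabet: B, C, D, E → F.
Second component: +11 each step; 13, 24, 35, 46 → 57.
Third component: +4 each step; 35, 39, 43, 47 → 51.
Putting it together: F.57.51.

F.57.51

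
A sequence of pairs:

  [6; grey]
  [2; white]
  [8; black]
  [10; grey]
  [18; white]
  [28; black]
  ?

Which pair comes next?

[46; grey]

First part goes 6, 2, 8, 10, 18, 28 → 46 (each term is the sum of the two before it).
Shade: repeats grey → white → black, so grey, white, black, grey, white, black → grey.
Putting it together: [46; grey].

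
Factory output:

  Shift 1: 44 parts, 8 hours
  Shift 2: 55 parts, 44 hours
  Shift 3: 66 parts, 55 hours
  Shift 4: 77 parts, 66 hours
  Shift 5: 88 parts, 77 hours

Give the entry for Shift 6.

For the parts, +11 each step: 44, 55, 66, 77, 88 → 99.
Hours goes 8, 44, 55, 66, 77 → 88 (always the previous value of the parts).
Putting it together: 99 parts, 88 hours.

99 parts, 88 hours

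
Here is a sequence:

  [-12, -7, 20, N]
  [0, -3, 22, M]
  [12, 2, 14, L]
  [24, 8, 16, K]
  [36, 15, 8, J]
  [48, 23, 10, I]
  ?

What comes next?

First coordinate: +12 each step; -12, 0, 12, 24, 36, 48 → 60.
Second coordinate — differences are 4, 5, 6, … (increasing by 1 each time): -7, -3, 2, 8, 15, 23 → 32.
Third coordinate: alternating steps +2, −8, +2, −8, …; 20, 22, 14, 16, 8, 10 → 2.
Letter — letters move back 1 place in the alphabet: N, M, L, K, J, I → H.
Combining the parts gives [60, 32, 2, H].

[60, 32, 2, H]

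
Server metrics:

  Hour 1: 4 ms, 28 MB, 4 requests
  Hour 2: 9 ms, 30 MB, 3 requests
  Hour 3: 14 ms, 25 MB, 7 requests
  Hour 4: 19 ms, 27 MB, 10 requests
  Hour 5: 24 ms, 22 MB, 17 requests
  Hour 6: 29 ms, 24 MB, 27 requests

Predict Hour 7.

For the ms, +5 each step: 4, 9, 14, 19, 24, 29 → 34.
MB goes 28, 30, 25, 27, 22, 24 → 19 (alternating steps +2, −5, +2, −5, …).
Requests goes 4, 3, 7, 10, 17, 27 → 44 (each term is the sum of the two before it).
So the next line is 34 ms, 19 MB, 44 requests.

34 ms, 19 MB, 44 requests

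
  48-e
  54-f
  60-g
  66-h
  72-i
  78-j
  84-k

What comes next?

First component — +6 each step: 48, 54, 60, 66, 72, 78, 84 → 90.
Letter: e, f, g, h, i, j, k → l (letters move forward 1 place in the alphabet).
So the next token is 90-l.

90-l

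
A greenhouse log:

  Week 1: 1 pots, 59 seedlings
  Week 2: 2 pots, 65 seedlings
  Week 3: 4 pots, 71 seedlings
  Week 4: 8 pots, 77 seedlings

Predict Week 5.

For the pots, ×2 each step: 1, 2, 4, 8 → 16.
Seedlings: +6 each step, so 59, 65, 71, 77 → 83.
So the next row is 16 pots, 83 seedlings.

16 pots, 83 seedlings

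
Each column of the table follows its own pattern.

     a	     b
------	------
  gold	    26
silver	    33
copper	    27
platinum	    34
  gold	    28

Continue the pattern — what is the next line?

silver  35

Column a: repeats gold → silver → copper → platinum; gold, silver, copper, platinum, gold → silver.
Column b: 26, 33, 27, 34, 28 → 35 (alternating steps +7, −6, +7, −6, …).
Combining the parts gives silver  35.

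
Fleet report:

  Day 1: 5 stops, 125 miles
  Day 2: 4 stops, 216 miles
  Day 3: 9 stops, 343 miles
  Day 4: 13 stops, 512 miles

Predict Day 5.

22 stops, 729 miles

Stops — each term is the sum of the two before it: 5, 4, 9, 13 → 22.
Miles goes 125, 216, 343, 512 → 729 (perfect cubes: 5³, 6³, 7³, …).
So the next record is 22 stops, 729 miles.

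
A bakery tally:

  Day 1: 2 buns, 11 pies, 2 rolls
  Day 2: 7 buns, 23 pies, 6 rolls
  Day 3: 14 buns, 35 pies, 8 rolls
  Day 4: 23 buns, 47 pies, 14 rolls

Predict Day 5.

Buns: differences are 5, 7, 9, … (increasing by 2 each time); 2, 7, 14, 23 → 34.
Pies: +12 each step; 11, 23, 35, 47 → 59.
For the rolls, each term is the sum of the two before it: 2, 6, 8, 14 → 22.
Putting it together: 34 buns, 59 pies, 22 rolls.

34 buns, 59 pies, 22 rolls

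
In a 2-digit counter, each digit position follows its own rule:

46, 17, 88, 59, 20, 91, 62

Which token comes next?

First digit: −3 each step, mod 10; 4, 1, 8, 5, 2, 9, 6 → 3.
Second digit: +1 each step, mod 10, so 6, 7, 8, 9, 0, 1, 2 → 3.
So the next token is 33.

33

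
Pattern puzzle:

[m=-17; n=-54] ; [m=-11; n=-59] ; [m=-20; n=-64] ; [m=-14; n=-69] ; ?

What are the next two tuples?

[m=-23; n=-74], [m=-17; n=-79]

M: alternating steps +6, −9, +6, −9, …; -17, -11, -20, -14 → -23 → -17.
N: −5 each step; -54, -59, -64, -69 → -74 → -79.
Putting the parts together: [m=-23; n=-74] and then [m=-17; n=-79].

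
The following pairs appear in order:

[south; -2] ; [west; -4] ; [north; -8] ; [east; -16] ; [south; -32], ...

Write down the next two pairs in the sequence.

[west; -64], [north; -128]

Direction goes south, west, north, east, south → west → north (repeats south → west → north → east).
Second slot — ×2 each step: -2, -4, -8, -16, -32 → -64 → -128.
So the next two pairs are [west; -64] and [north; -128].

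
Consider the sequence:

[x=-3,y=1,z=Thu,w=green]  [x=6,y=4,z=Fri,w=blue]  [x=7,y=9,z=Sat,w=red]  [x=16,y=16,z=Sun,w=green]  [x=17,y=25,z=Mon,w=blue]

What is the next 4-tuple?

X — alternating steps +9, +1, +9, +1, …: -3, 6, 7, 16, 17 → 26.
Y — perfect squares: 1², 2², 3², …: 1, 4, 9, 16, 25 → 36.
Z: runs through the weekdays Mon→Sun; Thu, Fri, Sat, Sun, Mon → Tue.
W — repeats green → blue → red: green, blue, red, green, blue → red.
Putting it together: [x=26,y=36,z=Tue,w=red].

[x=26,y=36,z=Tue,w=red]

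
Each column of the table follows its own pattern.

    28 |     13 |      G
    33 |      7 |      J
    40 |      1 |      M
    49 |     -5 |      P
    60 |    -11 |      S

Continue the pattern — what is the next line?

First component: differences are 5, 7, 9, … (increasing by 2 each time), so 28, 33, 40, 49, 60 → 73.
Second component: −6 each step; 13, 7, 1, -5, -11 → -17.
Letter: G, J, M, P, S → V (letters move forward 3 places in the alphabet).
Putting it together: 73  -17  V.

73  -17  V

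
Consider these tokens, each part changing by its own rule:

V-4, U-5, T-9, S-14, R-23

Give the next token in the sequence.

Letter: letters move back 1 place in the alphabet, so V, U, T, S, R → Q.
Second component — each term is the sum of the two before it: 4, 5, 9, 14, 23 → 37.
So the next token is Q-37.

Q-37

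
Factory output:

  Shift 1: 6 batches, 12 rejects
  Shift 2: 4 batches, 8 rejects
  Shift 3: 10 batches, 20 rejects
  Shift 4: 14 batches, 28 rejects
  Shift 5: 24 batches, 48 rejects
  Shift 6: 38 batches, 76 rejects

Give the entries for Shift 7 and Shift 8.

Batches — each term is the sum of the two before it: 6, 4, 10, 14, 24, 38 → 62 → 100.
Rejects goes 12, 8, 20, 28, 48, 76 → 124 → 200 (always 2 × the batches).
So the next two rows are 62 batches, 124 rejects and 100 batches, 200 rejects.

62 batches, 124 rejects; 100 batches, 200 rejects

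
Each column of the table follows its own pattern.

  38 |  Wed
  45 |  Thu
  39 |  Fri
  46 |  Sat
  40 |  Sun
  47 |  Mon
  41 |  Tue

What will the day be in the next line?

Wed

First component: alternating steps +7, −6, +7, −6, …, so 38, 45, 39, 46, 40, 47, 41 → 48.
Day: Wed, Thu, Fri, Sat, Sun, Mon, Tue → Wed (runs through the weekdays Mon→Sun).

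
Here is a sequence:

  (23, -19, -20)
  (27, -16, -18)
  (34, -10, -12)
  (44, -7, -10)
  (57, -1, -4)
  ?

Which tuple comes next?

(73, 2, -2)

For the first part, differences are 4, 7, 10, … (increasing by 3 each time): 23, 27, 34, 44, 57 → 73.
Second part goes -19, -16, -10, -7, -1 → 2 (alternating steps +3, +6, +3, +6, …).
For the third part, alternating steps +2, +6, +2, +6, …: -20, -18, -12, -10, -4 → -2.
So the next tuple is (73, 2, -2).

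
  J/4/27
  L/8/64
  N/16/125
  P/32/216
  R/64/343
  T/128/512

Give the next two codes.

V/256/729 then X/512/1000

For the letter, letters move forward 2 places in the alphabet: J, L, N, P, R, T → V → X.
Second component — ×2 each step: 4, 8, 16, 32, 64, 128 → 256 → 512.
Third component: perfect cubes: 3³, 4³, 5³, …, so 27, 64, 125, 216, 343, 512 → 729 → 1000.
So the next two codes are V/256/729 and X/512/1000.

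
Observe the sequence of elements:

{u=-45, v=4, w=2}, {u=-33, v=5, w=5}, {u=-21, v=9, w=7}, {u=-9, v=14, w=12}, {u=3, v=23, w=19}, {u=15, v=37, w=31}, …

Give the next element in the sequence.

U: -45, -33, -21, -9, 3, 15 → 27 (+12 each step).
V goes 4, 5, 9, 14, 23, 37 → 60 (each term is the sum of the two before it).
W goes 2, 5, 7, 12, 19, 31 → 50 (each term is the sum of the two before it).
Putting it together: {u=27, v=60, w=50}.

{u=27, v=60, w=50}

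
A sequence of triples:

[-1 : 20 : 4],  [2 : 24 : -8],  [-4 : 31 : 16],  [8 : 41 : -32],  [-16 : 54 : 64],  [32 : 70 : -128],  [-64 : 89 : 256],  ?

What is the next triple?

For the first component, ×(-2) each step: -1, 2, -4, 8, -16, 32, -64 → 128.
Second component — differences are 4, 7, 10, … (increasing by 3 each time): 20, 24, 31, 41, 54, 70, 89 → 111.
Third component — ×(-2) each step: 4, -8, 16, -32, 64, -128, 256 → -512.
Combining the parts gives [128 : 111 : -512].

[128 : 111 : -512]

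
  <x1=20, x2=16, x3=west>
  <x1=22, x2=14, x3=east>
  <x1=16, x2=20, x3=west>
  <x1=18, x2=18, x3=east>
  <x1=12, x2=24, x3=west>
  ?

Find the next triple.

<x1=14, x2=22, x3=east>

For the x1, alternating steps +2, −6, +2, −6, …: 20, 22, 16, 18, 12 → 14.
X2 goes 16, 14, 20, 18, 24 → 22 (together with the x1 always sums to 36).
X3 — alternates west ↔ east: west, east, west, east, west → east.
So the next triple is <x1=14, x2=22, x3=east>.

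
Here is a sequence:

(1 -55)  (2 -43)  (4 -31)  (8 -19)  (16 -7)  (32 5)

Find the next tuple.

First value goes 1, 2, 4, 8, 16, 32 → 64 (×2 each step).
Second value: +12 each step, so -55, -43, -31, -19, -7, 5 → 17.
Combining the parts gives (64 17).

(64 17)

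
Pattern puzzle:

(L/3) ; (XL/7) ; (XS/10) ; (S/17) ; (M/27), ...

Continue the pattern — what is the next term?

For the size, runs through clothing sizes XS→XL: L, XL, XS, S, M → L.
Second part: each term is the sum of the two before it; 3, 7, 10, 17, 27 → 44.
So the next term is (L/44).

(L/44)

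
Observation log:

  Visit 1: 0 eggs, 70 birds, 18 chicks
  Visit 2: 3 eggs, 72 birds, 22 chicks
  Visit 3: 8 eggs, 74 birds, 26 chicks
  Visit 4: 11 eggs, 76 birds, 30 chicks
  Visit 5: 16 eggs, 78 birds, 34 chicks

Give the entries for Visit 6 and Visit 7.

19 eggs, 80 birds, 38 chicks; 24 eggs, 82 birds, 42 chicks

For the eggs, alternating steps +3, +5, +3, +5, …: 0, 3, 8, 11, 16 → 19 → 24.
Birds goes 70, 72, 74, 76, 78 → 80 → 82 (+2 each step).
Chicks: 18, 22, 26, 30, 34 → 38 → 42 (+4 each step).
Putting the parts together: 19 eggs, 80 birds, 38 chicks and then 24 eggs, 82 birds, 42 chicks.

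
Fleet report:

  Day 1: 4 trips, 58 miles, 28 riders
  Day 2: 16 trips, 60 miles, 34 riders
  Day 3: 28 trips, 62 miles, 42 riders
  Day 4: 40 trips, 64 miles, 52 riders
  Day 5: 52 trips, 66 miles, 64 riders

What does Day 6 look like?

64 trips, 68 miles, 78 riders

Trips — +12 each step: 4, 16, 28, 40, 52 → 64.
Miles: +2 each step, so 58, 60, 62, 64, 66 → 68.
Riders — differences are 6, 8, 10, … (increasing by 2 each time): 28, 34, 42, 52, 64 → 78.
So the next record is 64 trips, 68 miles, 78 riders.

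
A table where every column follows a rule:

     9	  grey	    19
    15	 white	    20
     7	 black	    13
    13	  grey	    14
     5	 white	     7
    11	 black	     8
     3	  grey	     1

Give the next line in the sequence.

For the first component, alternating steps +6, −8, +6, −8, …: 9, 15, 7, 13, 5, 11, 3 → 9.
Shade goes grey, white, black, grey, white, black, grey → white (repeats grey → white → black).
Third component — alternating steps +1, −7, +1, −7, …: 19, 20, 13, 14, 7, 8, 1 → 2.
Putting it together: 9  white  2.

9  white  2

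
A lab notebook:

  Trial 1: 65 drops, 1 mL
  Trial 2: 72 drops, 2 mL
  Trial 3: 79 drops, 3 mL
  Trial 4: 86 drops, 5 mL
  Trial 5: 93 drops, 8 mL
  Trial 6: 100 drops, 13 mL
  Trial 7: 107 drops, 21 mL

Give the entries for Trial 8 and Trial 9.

114 drops, 34 mL; 121 drops, 55 mL

For the drops, +7 each step: 65, 72, 79, 86, 93, 100, 107 → 114 → 121.
ML: each term is the sum of the two before it; 1, 2, 3, 5, 8, 13, 21 → 34 → 55.
Putting the parts together: 114 drops, 34 mL and then 121 drops, 55 mL.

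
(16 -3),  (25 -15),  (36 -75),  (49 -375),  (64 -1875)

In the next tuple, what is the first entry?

For the first entry, perfect squares: 4², 5², 6², …: 16, 25, 36, 49, 64 → 81.

81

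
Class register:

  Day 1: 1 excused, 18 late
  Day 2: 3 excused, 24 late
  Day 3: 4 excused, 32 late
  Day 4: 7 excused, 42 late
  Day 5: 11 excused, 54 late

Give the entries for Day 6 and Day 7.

18 excused, 68 late; 29 excused, 84 late

For the excused, each term is the sum of the two before it: 1, 3, 4, 7, 11 → 18 → 29.
Late: 18, 24, 32, 42, 54 → 68 → 84 (differences are 6, 8, 10, … (increasing by 2 each time)).
So the next two rows are 18 excused, 68 late and 29 excused, 84 late.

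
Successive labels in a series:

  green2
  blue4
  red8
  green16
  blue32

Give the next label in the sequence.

For the colour, repeats green → blue → red: green, blue, red, green, blue → red.
For the second component, ×2 each step: 2, 4, 8, 16, 32 → 64.
Combining the parts gives red64.

red64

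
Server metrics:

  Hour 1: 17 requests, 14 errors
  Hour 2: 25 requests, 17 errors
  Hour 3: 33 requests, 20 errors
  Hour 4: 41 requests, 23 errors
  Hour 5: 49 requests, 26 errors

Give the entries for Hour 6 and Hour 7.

57 requests, 29 errors; 65 requests, 32 errors

Requests goes 17, 25, 33, 41, 49 → 57 → 65 (+8 each step).
Errors: +3 each step; 14, 17, 20, 23, 26 → 29 → 32.
So the next two records are 57 requests, 29 errors and 65 requests, 32 errors.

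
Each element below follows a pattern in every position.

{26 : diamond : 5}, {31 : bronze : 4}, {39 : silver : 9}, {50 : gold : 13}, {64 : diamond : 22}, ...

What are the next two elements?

For the first coordinate, differences are 5, 8, 11, … (increasing by 3 each time): 26, 31, 39, 50, 64 → 81 → 101.
Rank goes diamond, bronze, silver, gold, diamond → bronze → silver (repeats diamond → bronze → silver → gold).
Third coordinate: each term is the sum of the two before it; 5, 4, 9, 13, 22 → 35 → 57.
Putting the parts together: {81 : bronze : 35} and then {101 : silver : 57}.

{81 : bronze : 35}, {101 : silver : 57}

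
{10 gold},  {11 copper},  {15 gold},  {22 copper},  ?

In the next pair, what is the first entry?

First entry: differences are 1, 4, 7, … (increasing by 3 each time), so 10, 11, 15, 22 → 32.
Metal: alternates gold ↔ copper, so gold, copper, gold, copper → gold.

32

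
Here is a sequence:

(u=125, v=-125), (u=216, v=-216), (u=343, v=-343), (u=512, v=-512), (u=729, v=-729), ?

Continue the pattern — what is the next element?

U: 125, 216, 343, 512, 729 → 1000 (perfect cubes: 5³, 6³, 7³, …).
For the v, always the negative of the u: -125, -216, -343, -512, -729 → -1000.
Putting it together: (u=1000, v=-1000).

(u=1000, v=-1000)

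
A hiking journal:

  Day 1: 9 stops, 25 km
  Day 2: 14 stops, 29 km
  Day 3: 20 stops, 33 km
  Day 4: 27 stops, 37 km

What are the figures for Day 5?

Stops — differences are 5, 6, 7, … (increasing by 1 each time): 9, 14, 20, 27 → 35.
Km: +4 each step, so 25, 29, 33, 37 → 41.
Putting it together: 35 stops, 41 km.

35 stops, 41 km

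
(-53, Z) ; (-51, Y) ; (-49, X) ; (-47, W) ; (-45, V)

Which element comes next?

(-43, U)

For the first slot, +2 each step: -53, -51, -49, -47, -45 → -43.
Letter: letters move back 1 place in the alphabet, so Z, Y, X, W, V → U.
Combining the parts gives (-43, U).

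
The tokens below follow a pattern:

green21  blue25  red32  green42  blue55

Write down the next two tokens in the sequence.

red71 then green90

Colour: repeats green → blue → red; green, blue, red, green, blue → red → green.
Second component: 21, 25, 32, 42, 55 → 71 → 90 (differences are 4, 7, 10, … (increasing by 3 each time)).
So the next two tokens are red71 and green90.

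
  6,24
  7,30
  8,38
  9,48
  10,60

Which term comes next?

11,74

First slot: +1 each step; 6, 7, 8, 9, 10 → 11.
For the second slot, differences are 6, 8, 10, … (increasing by 2 each time): 24, 30, 38, 48, 60 → 74.
So the next term is 11,74.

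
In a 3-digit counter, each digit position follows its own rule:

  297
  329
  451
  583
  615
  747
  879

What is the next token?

First digit: +1 each step, mod 10, so 2, 3, 4, 5, 6, 7, 8 → 9.
Second digit — +3 each step, mod 10: 9, 2, 5, 8, 1, 4, 7 → 0.
Third digit: 7, 9, 1, 3, 5, 7, 9 → 1 (+2 each step, mod 10).
So the next token is 901.

901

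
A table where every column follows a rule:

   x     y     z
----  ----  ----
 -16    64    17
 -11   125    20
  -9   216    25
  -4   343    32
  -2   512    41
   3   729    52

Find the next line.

Column x — alternating steps +5, +2, +5, +2, …: -16, -11, -9, -4, -2, 3 → 5.
Column y: perfect cubes: 4³, 5³, 6³, …; 64, 125, 216, 343, 512, 729 → 1000.
Column z: differences are 3, 5, 7, … (increasing by 2 each time), so 17, 20, 25, 32, 41, 52 → 65.
Combining the parts gives 5  1000  65.

5  1000  65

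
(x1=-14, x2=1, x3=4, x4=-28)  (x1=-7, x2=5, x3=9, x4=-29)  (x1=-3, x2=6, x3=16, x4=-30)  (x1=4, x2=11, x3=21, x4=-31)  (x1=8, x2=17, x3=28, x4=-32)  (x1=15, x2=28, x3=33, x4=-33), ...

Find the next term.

X1: -14, -7, -3, 4, 8, 15 → 19 (alternating steps +7, +4, +7, +4, …).
X2: each term is the sum of the two before it, so 1, 5, 6, 11, 17, 28 → 45.
X3: alternating steps +5, +7, +5, +7, …, so 4, 9, 16, 21, 28, 33 → 40.
X4: −1 each step, so -28, -29, -30, -31, -32, -33 → -34.
So the next term is (x1=19, x2=45, x3=40, x4=-34).

(x1=19, x2=45, x3=40, x4=-34)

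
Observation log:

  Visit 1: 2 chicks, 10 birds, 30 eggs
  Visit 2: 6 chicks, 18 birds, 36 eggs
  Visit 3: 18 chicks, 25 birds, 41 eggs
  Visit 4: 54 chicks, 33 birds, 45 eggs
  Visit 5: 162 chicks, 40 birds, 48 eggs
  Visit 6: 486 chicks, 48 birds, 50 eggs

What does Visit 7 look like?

Chicks — ×3 each step: 2, 6, 18, 54, 162, 486 → 1458.
Birds goes 10, 18, 25, 33, 40, 48 → 55 (alternating steps +8, +7, +8, +7, …).
Eggs: differences are 6, 5, 4, … (decreasing by 1 each time); 30, 36, 41, 45, 48, 50 → 51.
Putting it together: 1458 chicks, 55 birds, 51 eggs.

1458 chicks, 55 birds, 51 eggs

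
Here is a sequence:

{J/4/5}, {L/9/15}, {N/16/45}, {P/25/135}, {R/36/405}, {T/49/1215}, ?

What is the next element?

{V/64/3645}

Letter — letters move forward 2 places in the alphabet: J, L, N, P, R, T → V.
Second coordinate — perfect squares: 2², 3², 4², …: 4, 9, 16, 25, 36, 49 → 64.
For the third coordinate, ×3 each step: 5, 15, 45, 135, 405, 1215 → 3645.
So the next element is {V/64/3645}.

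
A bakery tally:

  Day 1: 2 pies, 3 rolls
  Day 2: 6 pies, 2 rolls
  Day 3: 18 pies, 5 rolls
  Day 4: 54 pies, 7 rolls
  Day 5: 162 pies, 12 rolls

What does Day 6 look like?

Pies: ×3 each step; 2, 6, 18, 54, 162 → 486.
For the rolls, each term is the sum of the two before it: 3, 2, 5, 7, 12 → 19.
So the next line is 486 pies, 19 rolls.

486 pies, 19 rolls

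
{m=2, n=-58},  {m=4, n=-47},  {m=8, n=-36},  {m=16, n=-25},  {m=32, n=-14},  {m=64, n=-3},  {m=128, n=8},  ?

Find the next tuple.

{m=256, n=19}

M — ×2 each step: 2, 4, 8, 16, 32, 64, 128 → 256.
N goes -58, -47, -36, -25, -14, -3, 8 → 19 (+11 each step).
Combining the parts gives {m=256, n=19}.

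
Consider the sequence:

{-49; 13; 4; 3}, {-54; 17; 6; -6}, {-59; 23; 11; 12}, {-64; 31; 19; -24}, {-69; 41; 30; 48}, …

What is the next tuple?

{-74; 53; 44; -96}

First entry: −5 each step; -49, -54, -59, -64, -69 → -74.
Second entry: 13, 17, 23, 31, 41 → 53 (differences are 4, 6, 8, … (increasing by 2 each time)).
For the third entry, differences are 2, 5, 8, … (increasing by 3 each time): 4, 6, 11, 19, 30 → 44.
Fourth entry: ×(-2) each step, so 3, -6, 12, -24, 48 → -96.
Putting it together: {-74; 53; 44; -96}.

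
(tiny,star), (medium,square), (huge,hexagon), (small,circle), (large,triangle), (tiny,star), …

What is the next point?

(medium,square)

For the size, repeats tiny → medium → huge → small → large: tiny, medium, huge, small, large, tiny → medium.
Shape — repeats star → square → hexagon → circle → triangle: star, square, hexagon, circle, triangle, star → square.
Putting it together: (medium,square).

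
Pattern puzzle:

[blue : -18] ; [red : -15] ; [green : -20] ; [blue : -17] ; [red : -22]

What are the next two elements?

Colour — repeats blue → red → green: blue, red, green, blue, red → green → blue.
Second component: alternating steps +3, −5, +3, −5, …, so -18, -15, -20, -17, -22 → -19 → -24.
So the next two elements are [green : -19] and [blue : -24].

[green : -19], [blue : -24]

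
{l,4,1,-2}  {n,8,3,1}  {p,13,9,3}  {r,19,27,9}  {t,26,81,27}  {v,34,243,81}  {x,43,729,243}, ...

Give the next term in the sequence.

{z,53,2187,729}

Letter: letters move forward 2 places in the alphabet, so l, n, p, r, t, v, x → z.
Second coordinate: differences are 4, 5, 6, … (increasing by 1 each time), so 4, 8, 13, 19, 26, 34, 43 → 53.
Third coordinate: ×3 each step, so 1, 3, 9, 27, 81, 243, 729 → 2187.
Fourth coordinate goes -2, 1, 3, 9, 27, 81, 243 → 729 (always the previous value of the third coordinate).
Putting it together: {z,53,2187,729}.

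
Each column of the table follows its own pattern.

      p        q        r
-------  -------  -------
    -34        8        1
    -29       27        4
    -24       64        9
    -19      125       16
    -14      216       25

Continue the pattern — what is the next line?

-9  343  36

Column p — +5 each step: -34, -29, -24, -19, -14 → -9.
Column q: perfect cubes: 2³, 3³, 4³, …, so 8, 27, 64, 125, 216 → 343.
For the column r, perfect squares: 1², 2², 3², …: 1, 4, 9, 16, 25 → 36.
Combining the parts gives -9  343  36.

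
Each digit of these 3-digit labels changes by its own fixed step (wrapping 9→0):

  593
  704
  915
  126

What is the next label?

337

First digit: +2 each step, mod 10, so 5, 7, 9, 1 → 3.
Second digit: +1 each step, mod 10, so 9, 0, 1, 2 → 3.
Third digit: +1 each step, mod 10; 3, 4, 5, 6 → 7.
Putting it together: 337.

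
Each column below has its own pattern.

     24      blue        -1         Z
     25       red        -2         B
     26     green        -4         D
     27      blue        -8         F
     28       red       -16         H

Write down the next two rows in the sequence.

First component: +1 each step; 24, 25, 26, 27, 28 → 29 → 30.
Colour goes blue, red, green, blue, red → green → blue (repeats blue → red → green).
Third component: -1, -2, -4, -8, -16 → -32 → -64 (×2 each step).
Letter: letters move forward 2 places in the alphabet, wrapping Z→A, so Z, B, D, F, H → J → L.
Putting the parts together: 29  green  -32  J and then 30  blue  -64  L.

29  green  -32  J; 30  blue  -64  L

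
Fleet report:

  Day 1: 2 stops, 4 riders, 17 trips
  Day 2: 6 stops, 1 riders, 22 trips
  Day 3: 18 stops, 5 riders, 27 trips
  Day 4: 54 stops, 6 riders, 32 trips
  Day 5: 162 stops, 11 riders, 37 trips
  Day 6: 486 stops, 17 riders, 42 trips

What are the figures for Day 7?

1458 stops, 28 riders, 47 trips

Stops goes 2, 6, 18, 54, 162, 486 → 1458 (×3 each step).
Riders: 4, 1, 5, 6, 11, 17 → 28 (each term is the sum of the two before it).
For the trips, +5 each step: 17, 22, 27, 32, 37, 42 → 47.
Putting it together: 1458 stops, 28 riders, 47 trips.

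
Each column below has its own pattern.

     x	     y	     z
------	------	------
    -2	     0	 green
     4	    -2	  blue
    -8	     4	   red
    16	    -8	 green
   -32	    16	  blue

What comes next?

64  -32  red

Column x — ×(-2) each step: -2, 4, -8, 16, -32 → 64.
Column y: 0, -2, 4, -8, 16 → -32 (always the previous value of the column x).
Column z — repeats green → blue → red: green, blue, red, green, blue → red.
Combining the parts gives 64  -32  red.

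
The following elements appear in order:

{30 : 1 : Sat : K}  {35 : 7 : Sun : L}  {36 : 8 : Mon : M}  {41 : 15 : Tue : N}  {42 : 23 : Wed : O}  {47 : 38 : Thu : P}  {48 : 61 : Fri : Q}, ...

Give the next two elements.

{53 : 99 : Sat : R}, {54 : 160 : Sun : S}

First entry: 30, 35, 36, 41, 42, 47, 48 → 53 → 54 (alternating steps +5, +1, +5, +1, …).
For the second entry, each term is the sum of the two before it: 1, 7, 8, 15, 23, 38, 61 → 99 → 160.
Day: runs through the weekdays Mon→Sun, so Sat, Sun, Mon, Tue, Wed, Thu, Fri → Sat → Sun.
Letter: letters move forward 1 place in the alphabet; K, L, M, N, O, P, Q → R → S.
So the next two elements are {53 : 99 : Sat : R} and {54 : 160 : Sun : S}.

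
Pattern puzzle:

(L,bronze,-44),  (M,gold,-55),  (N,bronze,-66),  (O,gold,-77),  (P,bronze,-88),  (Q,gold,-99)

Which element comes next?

(R,bronze,-110)

For the letter, letters move forward 1 place in the alphabet: L, M, N, O, P, Q → R.
Rank: bronze, gold, bronze, gold, bronze, gold → bronze (alternates bronze ↔ gold).
Third value: −11 each step, so -44, -55, -66, -77, -88, -99 → -110.
So the next element is (R,bronze,-110).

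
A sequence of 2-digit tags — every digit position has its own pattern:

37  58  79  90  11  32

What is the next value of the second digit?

Second digit: +1 each step, mod 10, so 7, 8, 9, 0, 1, 2 → 3.

3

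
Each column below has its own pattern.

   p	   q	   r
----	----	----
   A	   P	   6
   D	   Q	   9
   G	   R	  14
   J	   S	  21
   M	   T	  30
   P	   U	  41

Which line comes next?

S  V  54

Column p goes A, D, G, J, M, P → S (letters move forward 3 places in the alphabet).
For the column q, letters move forward 1 place in the alphabet: P, Q, R, S, T, U → V.
Column r: differences are 3, 5, 7, … (increasing by 2 each time), so 6, 9, 14, 21, 30, 41 → 54.
So the next line is S  V  54.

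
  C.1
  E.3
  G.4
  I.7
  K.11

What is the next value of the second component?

Second component: each term is the sum of the two before it; 1, 3, 4, 7, 11 → 18.

18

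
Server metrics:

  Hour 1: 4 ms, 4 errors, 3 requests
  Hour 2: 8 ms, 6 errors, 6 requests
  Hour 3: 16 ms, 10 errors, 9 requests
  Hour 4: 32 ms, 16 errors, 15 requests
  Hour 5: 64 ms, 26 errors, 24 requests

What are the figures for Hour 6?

Ms — ×2 each step: 4, 8, 16, 32, 64 → 128.
Errors: each term is the sum of the two before it, so 4, 6, 10, 16, 26 → 42.
Requests: each term is the sum of the two before it; 3, 6, 9, 15, 24 → 39.
So the next row is 128 ms, 42 errors, 39 requests.

128 ms, 42 errors, 39 requests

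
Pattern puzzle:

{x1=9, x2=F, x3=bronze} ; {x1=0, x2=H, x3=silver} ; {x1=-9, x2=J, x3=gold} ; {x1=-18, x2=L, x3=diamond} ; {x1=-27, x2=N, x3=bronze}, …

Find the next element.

{x1=-36, x2=P, x3=silver}

X1 — −9 each step: 9, 0, -9, -18, -27 → -36.
X2 — letters move forward 2 places in the alphabet: F, H, J, L, N → P.
For the x3, repeats bronze → silver → gold → diamond: bronze, silver, gold, diamond, bronze → silver.
Combining the parts gives {x1=-36, x2=P, x3=silver}.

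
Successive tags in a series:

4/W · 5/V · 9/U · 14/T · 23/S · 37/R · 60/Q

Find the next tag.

97/P

For the first component, each term is the sum of the two before it: 4, 5, 9, 14, 23, 37, 60 → 97.
For the letter, letters move back 1 place in the alphabet: W, V, U, T, S, R, Q → P.
Combining the parts gives 97/P.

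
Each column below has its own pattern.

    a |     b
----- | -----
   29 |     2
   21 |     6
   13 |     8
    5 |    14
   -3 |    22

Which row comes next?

-11  36

Column a: −8 each step; 29, 21, 13, 5, -3 → -11.
Column b goes 2, 6, 8, 14, 22 → 36 (each term is the sum of the two before it).
So the next row is -11  36.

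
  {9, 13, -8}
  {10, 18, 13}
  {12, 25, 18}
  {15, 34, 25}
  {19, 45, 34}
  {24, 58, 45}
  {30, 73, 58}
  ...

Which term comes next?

{37, 90, 73}

First slot: 9, 10, 12, 15, 19, 24, 30 → 37 (differences are 1, 2, 3, … (increasing by 1 each time)).
Second slot: differences are 5, 7, 9, … (increasing by 2 each time), so 13, 18, 25, 34, 45, 58, 73 → 90.
Third slot: always the previous value of the second slot; -8, 13, 18, 25, 34, 45, 58 → 73.
Combining the parts gives {37, 90, 73}.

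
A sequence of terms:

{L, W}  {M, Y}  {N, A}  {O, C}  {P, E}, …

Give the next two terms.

{Q, G}, {R, I}

First letter: L, M, N, O, P → Q → R (letters move forward 1 place in the alphabet).
Second letter — letters move forward 2 places in the alphabet, wrapping Z→A: W, Y, A, C, E → G → I.
So the next two terms are {Q, G} and {R, I}.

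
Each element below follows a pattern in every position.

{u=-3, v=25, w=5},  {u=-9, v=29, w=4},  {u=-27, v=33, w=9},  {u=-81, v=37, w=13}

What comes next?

For the u, ×3 each step: -3, -9, -27, -81 → -243.
For the v, +4 each step: 25, 29, 33, 37 → 41.
For the w, each term is the sum of the two before it: 5, 4, 9, 13 → 22.
Putting it together: {u=-243, v=41, w=22}.

{u=-243, v=41, w=22}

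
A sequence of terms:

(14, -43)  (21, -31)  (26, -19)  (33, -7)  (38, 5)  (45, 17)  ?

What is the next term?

First entry: alternating steps +7, +5, +7, +5, …; 14, 21, 26, 33, 38, 45 → 50.
For the second entry, +12 each step: -43, -31, -19, -7, 5, 17 → 29.
Combining the parts gives (50, 29).

(50, 29)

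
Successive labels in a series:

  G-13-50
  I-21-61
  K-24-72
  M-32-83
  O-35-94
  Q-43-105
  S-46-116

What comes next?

Letter: G, I, K, M, O, Q, S → U (letters move forward 2 places in the alphabet).
Second component: alternating steps +8, +3, +8, +3, …; 13, 21, 24, 32, 35, 43, 46 → 54.
For the third component, +11 each step: 50, 61, 72, 83, 94, 105, 116 → 127.
Combining the parts gives U-54-127.

U-54-127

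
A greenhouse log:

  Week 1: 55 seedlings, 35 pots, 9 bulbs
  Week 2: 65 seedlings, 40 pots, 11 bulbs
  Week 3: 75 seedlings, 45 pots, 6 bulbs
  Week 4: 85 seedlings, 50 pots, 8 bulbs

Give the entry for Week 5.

Seedlings goes 55, 65, 75, 85 → 95 (+10 each step).
Pots: +5 each step, so 35, 40, 45, 50 → 55.
Bulbs goes 9, 11, 6, 8 → 3 (alternating steps +2, −5, +2, −5, …).
So the next record is 95 seedlings, 55 pots, 3 bulbs.

95 seedlings, 55 pots, 3 bulbs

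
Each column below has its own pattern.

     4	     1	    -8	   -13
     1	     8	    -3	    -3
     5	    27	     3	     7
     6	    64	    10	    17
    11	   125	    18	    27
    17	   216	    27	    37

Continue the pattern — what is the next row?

28  343  37  47

First component — each term is the sum of the two before it: 4, 1, 5, 6, 11, 17 → 28.
Second component goes 1, 8, 27, 64, 125, 216 → 343 (perfect cubes: 1³, 2³, 3³, …).
Third component: differences are 5, 6, 7, … (increasing by 1 each time), so -8, -3, 3, 10, 18, 27 → 37.
Fourth component: +10 each step; -13, -3, 7, 17, 27, 37 → 47.
Putting it together: 28  343  37  47.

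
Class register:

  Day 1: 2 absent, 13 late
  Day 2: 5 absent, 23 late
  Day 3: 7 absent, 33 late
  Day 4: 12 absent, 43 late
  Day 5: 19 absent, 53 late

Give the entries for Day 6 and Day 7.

Absent: each term is the sum of the two before it, so 2, 5, 7, 12, 19 → 31 → 50.
For the late, +10 each step: 13, 23, 33, 43, 53 → 63 → 73.
Putting the parts together: 31 absent, 63 late and then 50 absent, 73 late.

31 absent, 63 late; 50 absent, 73 late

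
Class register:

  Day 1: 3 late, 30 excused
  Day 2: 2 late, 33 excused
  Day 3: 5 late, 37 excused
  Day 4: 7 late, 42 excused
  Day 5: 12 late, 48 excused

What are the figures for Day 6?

19 late, 55 excused

Late: 3, 2, 5, 7, 12 → 19 (each term is the sum of the two before it).
Excused: differences are 3, 4, 5, … (increasing by 1 each time), so 30, 33, 37, 42, 48 → 55.
Putting it together: 19 late, 55 excused.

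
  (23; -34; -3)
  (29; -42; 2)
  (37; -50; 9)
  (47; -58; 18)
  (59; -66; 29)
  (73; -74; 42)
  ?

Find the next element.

(89; -82; 57)

First coordinate — differences are 6, 8, 10, … (increasing by 2 each time): 23, 29, 37, 47, 59, 73 → 89.
Second coordinate goes -34, -42, -50, -58, -66, -74 → -82 (−8 each step).
Third coordinate goes -3, 2, 9, 18, 29, 42 → 57 (differences are 5, 7, 9, … (increasing by 2 each time)).
So the next element is (89; -82; 57).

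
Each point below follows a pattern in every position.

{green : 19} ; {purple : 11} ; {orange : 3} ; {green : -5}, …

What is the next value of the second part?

For the second part, −8 each step: 19, 11, 3, -5 → -13.

-13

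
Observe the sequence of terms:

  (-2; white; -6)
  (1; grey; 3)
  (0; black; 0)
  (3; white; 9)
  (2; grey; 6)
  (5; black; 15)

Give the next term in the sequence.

(4; white; 12)

First entry: alternating steps +3, −1, +3, −1, …; -2, 1, 0, 3, 2, 5 → 4.
Shade: repeats white → grey → black, so white, grey, black, white, grey, black → white.
Third entry goes -6, 3, 0, 9, 6, 15 → 12 (always 3 × the first entry).
Putting it together: (4; white; 12).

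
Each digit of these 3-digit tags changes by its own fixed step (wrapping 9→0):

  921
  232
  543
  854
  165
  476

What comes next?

787

For the first digit, +3 each step, mod 10: 9, 2, 5, 8, 1, 4 → 7.
Second digit: +1 each step, mod 10; 2, 3, 4, 5, 6, 7 → 8.
Third digit: 1, 2, 3, 4, 5, 6 → 7 (+1 each step, mod 10).
Putting it together: 787.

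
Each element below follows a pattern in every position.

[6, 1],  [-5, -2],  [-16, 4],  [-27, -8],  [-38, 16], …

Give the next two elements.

[-49, -32], [-60, 64]

First component: −11 each step, so 6, -5, -16, -27, -38 → -49 → -60.
Second component: 1, -2, 4, -8, 16 → -32 → 64 (×(-2) each step).
So the next two elements are [-49, -32] and [-60, 64].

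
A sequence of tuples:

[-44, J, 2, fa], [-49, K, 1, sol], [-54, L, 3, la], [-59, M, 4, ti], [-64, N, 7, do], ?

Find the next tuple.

First coordinate: −5 each step, so -44, -49, -54, -59, -64 → -69.
Letter: J, K, L, M, N → O (letters move forward 1 place in the alphabet).
Third coordinate goes 2, 1, 3, 4, 7 → 11 (each term is the sum of the two before it).
For the note, runs through the solfège scale do→ti: fa, sol, la, ti, do → re.
Combining the parts gives [-69, O, 11, re].

[-69, O, 11, re]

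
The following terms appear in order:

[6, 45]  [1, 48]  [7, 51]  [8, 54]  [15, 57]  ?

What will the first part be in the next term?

23

First part — each term is the sum of the two before it: 6, 1, 7, 8, 15 → 23.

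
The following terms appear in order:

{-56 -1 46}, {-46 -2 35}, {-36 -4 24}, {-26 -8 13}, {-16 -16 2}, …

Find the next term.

{-6 -32 -9}

First entry — +10 each step: -56, -46, -36, -26, -16 → -6.
Second entry: ×2 each step; -1, -2, -4, -8, -16 → -32.
Third entry: −11 each step; 46, 35, 24, 13, 2 → -9.
So the next term is {-6 -32 -9}.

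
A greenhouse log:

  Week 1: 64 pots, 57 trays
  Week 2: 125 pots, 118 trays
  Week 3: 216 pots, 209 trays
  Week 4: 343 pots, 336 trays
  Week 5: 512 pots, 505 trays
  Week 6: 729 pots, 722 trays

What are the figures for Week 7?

Pots: perfect cubes: 4³, 5³, 6³, …, so 64, 125, 216, 343, 512, 729 → 1000.
Trays goes 57, 118, 209, 336, 505, 722 → 993 (always 7 less than the pots).
Combining the parts gives 1000 pots, 993 trays.

1000 pots, 993 trays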